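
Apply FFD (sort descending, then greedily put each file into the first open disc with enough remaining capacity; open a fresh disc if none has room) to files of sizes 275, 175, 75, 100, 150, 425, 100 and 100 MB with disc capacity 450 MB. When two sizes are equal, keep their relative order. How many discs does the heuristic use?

Sorted descending: 425, 275, 175, 150, 100, 100, 100, 75.
  425 → disc 1 (new)  [load 425/450]
  275 → disc 2 (new)  [load 275/450]
  175 → disc 2  [load 450/450]
  150 → disc 3 (new)  [load 150/450]
  100 → disc 3  [load 250/450]
  100 → disc 3  [load 350/450]
  100 → disc 3  [load 450/450]
  75 → disc 4 (new)  [load 75/450]
4 discs opened.

4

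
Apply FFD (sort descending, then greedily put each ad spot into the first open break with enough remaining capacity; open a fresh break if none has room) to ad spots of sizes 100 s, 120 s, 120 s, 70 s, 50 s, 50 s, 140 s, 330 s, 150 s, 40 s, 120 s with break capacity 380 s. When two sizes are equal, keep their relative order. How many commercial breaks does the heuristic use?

Sorted descending: 330, 150, 140, 120, 120, 120, 100, 70, 50, 50, 40.
  330 → break 1 (new)  [load 330/380]
  150 → break 2 (new)  [load 150/380]
  140 → break 2  [load 290/380]
  120 → break 3 (new)  [load 120/380]
  120 → break 3  [load 240/380]
  120 → break 3  [load 360/380]
  100 → break 4 (new)  [load 100/380]
  70 → break 2  [load 360/380]
  50 → break 1  [load 380/380]
  50 → break 4  [load 150/380]
  40 → break 4  [load 190/380]
4 commercial breaks opened.

4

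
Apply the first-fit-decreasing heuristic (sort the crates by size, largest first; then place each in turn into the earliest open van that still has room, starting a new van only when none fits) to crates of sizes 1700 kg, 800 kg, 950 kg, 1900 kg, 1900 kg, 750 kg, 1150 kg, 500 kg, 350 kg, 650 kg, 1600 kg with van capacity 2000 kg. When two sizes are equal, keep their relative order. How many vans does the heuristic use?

Sorted descending: 1900, 1900, 1700, 1600, 1150, 950, 800, 750, 650, 500, 350.
  1900 → van 1 (new)  [load 1900/2000]
  1900 → van 2 (new)  [load 1900/2000]
  1700 → van 3 (new)  [load 1700/2000]
  1600 → van 4 (new)  [load 1600/2000]
  1150 → van 5 (new)  [load 1150/2000]
  950 → van 6 (new)  [load 950/2000]
  800 → van 5  [load 1950/2000]
  750 → van 6  [load 1700/2000]
  650 → van 7 (new)  [load 650/2000]
  500 → van 7  [load 1150/2000]
  350 → van 4  [load 1950/2000]
7 vans opened.

7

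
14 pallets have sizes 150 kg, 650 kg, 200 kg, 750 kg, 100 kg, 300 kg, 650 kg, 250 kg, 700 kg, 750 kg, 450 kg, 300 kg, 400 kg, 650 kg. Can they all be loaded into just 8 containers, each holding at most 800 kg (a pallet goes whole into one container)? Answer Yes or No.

Total = 6300 kg; ⌈6300/800⌉ = 8.
The bound of 8 does not rule out 8, but exhaustive search shows no assignment into 8 containers of capacity 800 kg exists — the minimum is 9.

No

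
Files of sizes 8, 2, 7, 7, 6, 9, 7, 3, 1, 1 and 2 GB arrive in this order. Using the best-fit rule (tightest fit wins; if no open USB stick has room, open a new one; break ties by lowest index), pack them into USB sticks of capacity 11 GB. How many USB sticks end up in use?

6

  8 → USB stick 1 (new)  [load 8/11]
  2 → USB stick 1  [load 10/11]
  7 → USB stick 2 (new)  [load 7/11]
  7 → USB stick 3 (new)  [load 7/11]
  6 → USB stick 4 (new)  [load 6/11]
  9 → USB stick 5 (new)  [load 9/11]
  7 → USB stick 6 (new)  [load 7/11]
  3 → USB stick 2  [load 10/11]
  1 → USB stick 1  [load 11/11]
  1 → USB stick 2  [load 11/11]
  2 → USB stick 5  [load 11/11]
6 USB sticks opened.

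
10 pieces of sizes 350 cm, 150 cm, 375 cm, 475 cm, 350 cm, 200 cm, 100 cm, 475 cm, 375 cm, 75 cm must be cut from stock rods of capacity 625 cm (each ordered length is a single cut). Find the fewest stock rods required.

Total = 475 + 475 + 375 + 375 + 350 + 350 + 200 + 150 + 100 + 75 = 2925 cm.
Lower bound: ⌈2925/625⌉ = 5 stock rods.
Also, 6 pieces each exceed 625/2 cm, and no two of those can share a stock rod, so at least 6 stock rods are needed.
A packing using 6 stock rods:
  stock rod 1: 475 + 150 = 625
  stock rod 2: 475 + 100 = 575
  stock rod 3: 375 + 200 = 575
  stock rod 4: 375 + 75 = 450
  stock rod 5: 350 = 350
  stock rod 6: 350 = 350
This matches the lower bound, so 6 is optimal.

6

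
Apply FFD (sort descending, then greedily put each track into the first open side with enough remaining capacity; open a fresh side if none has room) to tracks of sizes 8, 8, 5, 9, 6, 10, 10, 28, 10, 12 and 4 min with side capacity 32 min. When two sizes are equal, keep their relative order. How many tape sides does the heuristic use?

4

Sorted descending: 28, 12, 10, 10, 10, 9, 8, 8, 6, 5, 4.
  28 → side 1 (new)  [load 28/32]
  12 → side 2 (new)  [load 12/32]
  10 → side 2  [load 22/32]
  10 → side 2  [load 32/32]
  10 → side 3 (new)  [load 10/32]
  9 → side 3  [load 19/32]
  8 → side 3  [load 27/32]
  8 → side 4 (new)  [load 8/32]
  6 → side 4  [load 14/32]
  5 → side 3  [load 32/32]
  4 → side 1  [load 32/32]
4 tape sides opened.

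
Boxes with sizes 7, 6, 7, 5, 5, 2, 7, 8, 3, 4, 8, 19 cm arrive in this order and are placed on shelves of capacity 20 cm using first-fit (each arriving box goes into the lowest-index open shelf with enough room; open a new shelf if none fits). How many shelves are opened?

  7 → shelf 1 (new)  [load 7/20]
  6 → shelf 1  [load 13/20]
  7 → shelf 1  [load 20/20]
  5 → shelf 2 (new)  [load 5/20]
  5 → shelf 2  [load 10/20]
  2 → shelf 2  [load 12/20]
  7 → shelf 2  [load 19/20]
  8 → shelf 3 (new)  [load 8/20]
  3 → shelf 3  [load 11/20]
  4 → shelf 3  [load 15/20]
  8 → shelf 4 (new)  [load 8/20]
  19 → shelf 5 (new)  [load 19/20]
5 shelves opened.

5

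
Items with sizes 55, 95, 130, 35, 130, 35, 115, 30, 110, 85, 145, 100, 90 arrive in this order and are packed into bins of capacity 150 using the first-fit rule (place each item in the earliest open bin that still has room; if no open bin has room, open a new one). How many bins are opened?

10

  55 → bin 1 (new)  [load 55/150]
  95 → bin 1  [load 150/150]
  130 → bin 2 (new)  [load 130/150]
  35 → bin 3 (new)  [load 35/150]
  130 → bin 4 (new)  [load 130/150]
  35 → bin 3  [load 70/150]
  115 → bin 5 (new)  [load 115/150]
  30 → bin 3  [load 100/150]
  110 → bin 6 (new)  [load 110/150]
  85 → bin 7 (new)  [load 85/150]
  145 → bin 8 (new)  [load 145/150]
  100 → bin 9 (new)  [load 100/150]
  90 → bin 10 (new)  [load 90/150]
10 bins opened.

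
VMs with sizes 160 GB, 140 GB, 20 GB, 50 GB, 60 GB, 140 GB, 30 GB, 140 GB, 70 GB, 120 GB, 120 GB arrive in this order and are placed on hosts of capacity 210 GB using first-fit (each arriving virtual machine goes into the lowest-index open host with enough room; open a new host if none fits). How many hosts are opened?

6

  160 → host 1 (new)  [load 160/210]
  140 → host 2 (new)  [load 140/210]
  20 → host 1  [load 180/210]
  50 → host 2  [load 190/210]
  60 → host 3 (new)  [load 60/210]
  140 → host 3  [load 200/210]
  30 → host 1  [load 210/210]
  140 → host 4 (new)  [load 140/210]
  70 → host 4  [load 210/210]
  120 → host 5 (new)  [load 120/210]
  120 → host 6 (new)  [load 120/210]
6 hosts opened.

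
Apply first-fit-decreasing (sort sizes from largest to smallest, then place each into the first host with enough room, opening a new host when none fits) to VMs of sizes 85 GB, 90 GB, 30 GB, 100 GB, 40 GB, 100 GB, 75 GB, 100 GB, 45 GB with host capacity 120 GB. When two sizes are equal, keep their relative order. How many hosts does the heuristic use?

Sorted descending: 100, 100, 100, 90, 85, 75, 45, 40, 30.
  100 → host 1 (new)  [load 100/120]
  100 → host 2 (new)  [load 100/120]
  100 → host 3 (new)  [load 100/120]
  90 → host 4 (new)  [load 90/120]
  85 → host 5 (new)  [load 85/120]
  75 → host 6 (new)  [load 75/120]
  45 → host 6  [load 120/120]
  40 → host 7 (new)  [load 40/120]
  30 → host 4  [load 120/120]
7 hosts opened.

7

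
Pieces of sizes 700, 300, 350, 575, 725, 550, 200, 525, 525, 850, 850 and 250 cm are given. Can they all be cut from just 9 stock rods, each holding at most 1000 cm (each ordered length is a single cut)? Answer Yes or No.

Yes

A valid assignment using 8 stock rods:
  stock rod 1: 850 = 850
  stock rod 2: 850 = 850
  stock rod 3: 725 + 250 = 975
  stock rod 4: 700 + 300 = 1000
  stock rod 5: 575 + 350 = 925
  stock rod 6: 550 + 200 = 750
  stock rod 7: 525 = 525
  stock rod 8: 525 = 525
That uses only 8 ≤ 9, so 9 stock rods are enough.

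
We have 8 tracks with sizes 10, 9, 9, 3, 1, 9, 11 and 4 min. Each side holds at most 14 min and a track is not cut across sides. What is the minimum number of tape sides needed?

Total = 11 + 10 + 9 + 9 + 9 + 4 + 3 + 1 = 56 min.
Lower bound: ⌈56/14⌉ = 4 tape sides.
Also, 5 tracks each exceed 7 min, and no two of those can share a side, so at least 5 tape sides are needed.
A packing using 5 tape sides:
  side 1: 11 + 3 = 14
  side 2: 10 + 4 = 14
  side 3: 9 + 1 = 10
  side 4: 9 = 9
  side 5: 9 = 9
This matches the lower bound, so 5 is optimal.

5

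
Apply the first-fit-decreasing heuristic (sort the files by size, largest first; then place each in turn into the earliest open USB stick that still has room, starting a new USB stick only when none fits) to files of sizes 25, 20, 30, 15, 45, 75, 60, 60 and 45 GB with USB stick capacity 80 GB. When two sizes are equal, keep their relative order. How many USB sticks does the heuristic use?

Sorted descending: 75, 60, 60, 45, 45, 30, 25, 20, 15.
  75 → USB stick 1 (new)  [load 75/80]
  60 → USB stick 2 (new)  [load 60/80]
  60 → USB stick 3 (new)  [load 60/80]
  45 → USB stick 4 (new)  [load 45/80]
  45 → USB stick 5 (new)  [load 45/80]
  30 → USB stick 4  [load 75/80]
  25 → USB stick 5  [load 70/80]
  20 → USB stick 2  [load 80/80]
  15 → USB stick 3  [load 75/80]
5 USB sticks opened.

5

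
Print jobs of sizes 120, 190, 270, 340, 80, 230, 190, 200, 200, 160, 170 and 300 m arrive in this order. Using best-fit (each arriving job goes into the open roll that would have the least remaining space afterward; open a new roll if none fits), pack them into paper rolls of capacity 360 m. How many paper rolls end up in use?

8

  120 → roll 1 (new)  [load 120/360]
  190 → roll 1  [load 310/360]
  270 → roll 2 (new)  [load 270/360]
  340 → roll 3 (new)  [load 340/360]
  80 → roll 2  [load 350/360]
  230 → roll 4 (new)  [load 230/360]
  190 → roll 5 (new)  [load 190/360]
  200 → roll 6 (new)  [load 200/360]
  200 → roll 7 (new)  [load 200/360]
  160 → roll 6  [load 360/360]
  170 → roll 5  [load 360/360]
  300 → roll 8 (new)  [load 300/360]
8 paper rolls opened.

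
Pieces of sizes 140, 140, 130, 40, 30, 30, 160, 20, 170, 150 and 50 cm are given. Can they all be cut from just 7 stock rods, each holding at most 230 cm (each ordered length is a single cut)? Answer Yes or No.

Yes

A valid assignment using 6 stock rods:
  stock rod 1: 170 + 50 = 220
  stock rod 2: 160 + 40 + 30 = 230
  stock rod 3: 150 + 30 + 20 = 200
  stock rod 4: 140 = 140
  stock rod 5: 140 = 140
  stock rod 6: 130 = 130
That uses only 6 ≤ 7, so 7 stock rods are enough.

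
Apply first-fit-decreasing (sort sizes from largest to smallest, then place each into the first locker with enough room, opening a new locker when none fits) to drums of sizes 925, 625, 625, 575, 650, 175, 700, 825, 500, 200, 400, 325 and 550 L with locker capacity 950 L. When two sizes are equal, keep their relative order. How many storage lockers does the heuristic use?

Sorted descending: 925, 825, 700, 650, 625, 625, 575, 550, 500, 400, 325, 200, 175.
  925 → locker 1 (new)  [load 925/950]
  825 → locker 2 (new)  [load 825/950]
  700 → locker 3 (new)  [load 700/950]
  650 → locker 4 (new)  [load 650/950]
  625 → locker 5 (new)  [load 625/950]
  625 → locker 6 (new)  [load 625/950]
  575 → locker 7 (new)  [load 575/950]
  550 → locker 8 (new)  [load 550/950]
  500 → locker 9 (new)  [load 500/950]
  400 → locker 8  [load 950/950]
  325 → locker 5  [load 950/950]
  200 → locker 3  [load 900/950]
  175 → locker 4  [load 825/950]
9 storage lockers opened.

9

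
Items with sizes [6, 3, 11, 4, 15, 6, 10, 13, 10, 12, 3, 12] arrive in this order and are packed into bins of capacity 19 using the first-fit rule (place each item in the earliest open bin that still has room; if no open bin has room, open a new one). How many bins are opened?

8

  6 → bin 1 (new)  [load 6/19]
  3 → bin 1  [load 9/19]
  11 → bin 2 (new)  [load 11/19]
  4 → bin 1  [load 13/19]
  15 → bin 3 (new)  [load 15/19]
  6 → bin 1  [load 19/19]
  10 → bin 4 (new)  [load 10/19]
  13 → bin 5 (new)  [load 13/19]
  10 → bin 6 (new)  [load 10/19]
  12 → bin 7 (new)  [load 12/19]
  3 → bin 2  [load 14/19]
  12 → bin 8 (new)  [load 12/19]
8 bins opened.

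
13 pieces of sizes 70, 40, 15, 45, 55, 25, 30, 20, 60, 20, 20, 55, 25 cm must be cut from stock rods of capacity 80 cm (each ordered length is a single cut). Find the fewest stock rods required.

7

Total = 70 + 60 + 55 + 55 + 45 + 40 + 30 + 25 + 25 + 20 + 20 + 20 + 15 = 480 cm.
Lower bound: ⌈480/80⌉ = 6 stock rods.
A packing using 7 stock rods:
  stock rod 1: 70 = 70
  stock rod 2: 60 + 20 = 80
  stock rod 3: 55 + 25 = 80
  stock rod 4: 55 + 25 = 80
  stock rod 5: 45 + 30 = 75
  stock rod 6: 40 + 20 + 20 = 80
  stock rod 7: 15 = 15
No arrangement into 6 stock rods stays within capacity, so 7 is optimal.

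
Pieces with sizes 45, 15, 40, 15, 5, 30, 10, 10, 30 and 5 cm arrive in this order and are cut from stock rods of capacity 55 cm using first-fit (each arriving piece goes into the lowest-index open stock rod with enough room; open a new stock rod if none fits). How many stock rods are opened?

  45 → stock rod 1 (new)  [load 45/55]
  15 → stock rod 2 (new)  [load 15/55]
  40 → stock rod 2  [load 55/55]
  15 → stock rod 3 (new)  [load 15/55]
  5 → stock rod 1  [load 50/55]
  30 → stock rod 3  [load 45/55]
  10 → stock rod 3  [load 55/55]
  10 → stock rod 4 (new)  [load 10/55]
  30 → stock rod 4  [load 40/55]
  5 → stock rod 1  [load 55/55]
4 stock rods opened.

4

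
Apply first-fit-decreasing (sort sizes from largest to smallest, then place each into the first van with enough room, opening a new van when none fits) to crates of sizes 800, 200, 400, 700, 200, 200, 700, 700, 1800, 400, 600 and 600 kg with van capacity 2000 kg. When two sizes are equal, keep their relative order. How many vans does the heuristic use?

4

Sorted descending: 1800, 800, 700, 700, 700, 600, 600, 400, 400, 200, 200, 200.
  1800 → van 1 (new)  [load 1800/2000]
  800 → van 2 (new)  [load 800/2000]
  700 → van 2  [load 1500/2000]
  700 → van 3 (new)  [load 700/2000]
  700 → van 3  [load 1400/2000]
  600 → van 3  [load 2000/2000]
  600 → van 4 (new)  [load 600/2000]
  400 → van 2  [load 1900/2000]
  400 → van 4  [load 1000/2000]
  200 → van 1  [load 2000/2000]
  200 → van 4  [load 1200/2000]
  200 → van 4  [load 1400/2000]
4 vans opened.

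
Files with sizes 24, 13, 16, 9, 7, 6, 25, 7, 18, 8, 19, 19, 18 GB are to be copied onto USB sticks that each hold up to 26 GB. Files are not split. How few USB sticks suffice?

8

Total = 25 + 24 + 19 + 19 + 18 + 18 + 16 + 13 + 9 + 8 + 7 + 7 + 6 = 189 GB.
Lower bound: ⌈189/26⌉ = 8 USB sticks.
A packing using 8 USB sticks:
  USB stick 1: 25 = 25
  USB stick 2: 24 = 24
  USB stick 3: 19 + 7 = 26
  USB stick 4: 19 + 7 = 26
  USB stick 5: 18 + 8 = 26
  USB stick 6: 18 + 6 = 24
  USB stick 7: 16 + 9 = 25
  USB stick 8: 13 = 13
This matches the lower bound, so 8 is optimal.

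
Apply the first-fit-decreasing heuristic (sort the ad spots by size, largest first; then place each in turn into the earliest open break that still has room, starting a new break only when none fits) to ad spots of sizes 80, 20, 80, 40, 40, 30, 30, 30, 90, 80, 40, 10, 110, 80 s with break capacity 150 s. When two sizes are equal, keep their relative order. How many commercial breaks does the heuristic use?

6

Sorted descending: 110, 90, 80, 80, 80, 80, 40, 40, 40, 30, 30, 30, 20, 10.
  110 → break 1 (new)  [load 110/150]
  90 → break 2 (new)  [load 90/150]
  80 → break 3 (new)  [load 80/150]
  80 → break 4 (new)  [load 80/150]
  80 → break 5 (new)  [load 80/150]
  80 → break 6 (new)  [load 80/150]
  40 → break 1  [load 150/150]
  40 → break 2  [load 130/150]
  40 → break 3  [load 120/150]
  30 → break 3  [load 150/150]
  30 → break 4  [load 110/150]
  30 → break 4  [load 140/150]
  20 → break 2  [load 150/150]
  10 → break 4  [load 150/150]
6 commercial breaks opened.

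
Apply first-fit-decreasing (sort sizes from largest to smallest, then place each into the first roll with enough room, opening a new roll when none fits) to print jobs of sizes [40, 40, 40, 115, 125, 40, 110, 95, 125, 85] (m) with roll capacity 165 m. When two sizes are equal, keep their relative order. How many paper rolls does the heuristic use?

Sorted descending: 125, 125, 115, 110, 95, 85, 40, 40, 40, 40.
  125 → roll 1 (new)  [load 125/165]
  125 → roll 2 (new)  [load 125/165]
  115 → roll 3 (new)  [load 115/165]
  110 → roll 4 (new)  [load 110/165]
  95 → roll 5 (new)  [load 95/165]
  85 → roll 6 (new)  [load 85/165]
  40 → roll 1  [load 165/165]
  40 → roll 2  [load 165/165]
  40 → roll 3  [load 155/165]
  40 → roll 4  [load 150/165]
6 paper rolls opened.

6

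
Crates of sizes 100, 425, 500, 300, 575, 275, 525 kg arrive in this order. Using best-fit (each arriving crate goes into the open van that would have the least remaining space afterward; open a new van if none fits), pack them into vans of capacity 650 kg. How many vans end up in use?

  100 → van 1 (new)  [load 100/650]
  425 → van 1  [load 525/650]
  500 → van 2 (new)  [load 500/650]
  300 → van 3 (new)  [load 300/650]
  575 → van 4 (new)  [load 575/650]
  275 → van 3  [load 575/650]
  525 → van 5 (new)  [load 525/650]
5 vans opened.

5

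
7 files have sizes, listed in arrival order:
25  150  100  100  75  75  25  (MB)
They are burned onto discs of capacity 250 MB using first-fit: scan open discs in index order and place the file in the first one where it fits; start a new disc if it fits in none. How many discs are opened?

  25 → disc 1 (new)  [load 25/250]
  150 → disc 1  [load 175/250]
  100 → disc 2 (new)  [load 100/250]
  100 → disc 2  [load 200/250]
  75 → disc 1  [load 250/250]
  75 → disc 3 (new)  [load 75/250]
  25 → disc 2  [load 225/250]
3 discs opened.

3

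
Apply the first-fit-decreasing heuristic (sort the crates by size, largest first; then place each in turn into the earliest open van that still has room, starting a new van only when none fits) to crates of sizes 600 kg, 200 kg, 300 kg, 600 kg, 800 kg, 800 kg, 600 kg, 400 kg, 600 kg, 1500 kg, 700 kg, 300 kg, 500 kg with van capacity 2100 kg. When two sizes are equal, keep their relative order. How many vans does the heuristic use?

4

Sorted descending: 1500, 800, 800, 700, 600, 600, 600, 600, 500, 400, 300, 300, 200.
  1500 → van 1 (new)  [load 1500/2100]
  800 → van 2 (new)  [load 800/2100]
  800 → van 2  [load 1600/2100]
  700 → van 3 (new)  [load 700/2100]
  600 → van 1  [load 2100/2100]
  600 → van 3  [load 1300/2100]
  600 → van 3  [load 1900/2100]
  600 → van 4 (new)  [load 600/2100]
  500 → van 2  [load 2100/2100]
  400 → van 4  [load 1000/2100]
  300 → van 4  [load 1300/2100]
  300 → van 4  [load 1600/2100]
  200 → van 3  [load 2100/2100]
4 vans opened.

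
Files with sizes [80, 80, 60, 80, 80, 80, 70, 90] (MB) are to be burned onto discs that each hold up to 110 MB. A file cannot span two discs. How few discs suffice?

Total = 90 + 80 + 80 + 80 + 80 + 80 + 70 + 60 = 620 MB.
Lower bound: ⌈620/110⌉ = 6 discs.
Also, 8 files each exceed 55 MB, and no two of those can share a disc, so at least 8 discs are needed.
A packing using 8 discs:
  disc 1: 90 = 90
  disc 2: 80 = 80
  disc 3: 80 = 80
  disc 4: 80 = 80
  disc 5: 80 = 80
  disc 6: 80 = 80
  disc 7: 70 = 70
  disc 8: 60 = 60
This matches the lower bound, so 8 is optimal.

8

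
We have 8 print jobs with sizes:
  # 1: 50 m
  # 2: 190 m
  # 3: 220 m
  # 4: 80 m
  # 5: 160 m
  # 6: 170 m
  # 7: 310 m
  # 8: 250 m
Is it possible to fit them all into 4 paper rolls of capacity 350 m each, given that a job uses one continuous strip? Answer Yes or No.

No

Total = 1430 m; ⌈1430/350⌉ = 5.
At least 5 paper rolls are required, but only 4 are allowed.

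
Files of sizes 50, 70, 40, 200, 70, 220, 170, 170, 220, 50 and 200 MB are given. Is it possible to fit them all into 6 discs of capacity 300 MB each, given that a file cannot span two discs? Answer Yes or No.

Yes

A valid assignment using 6 discs:
  disc 1: 220 + 70 = 290
  disc 2: 220 + 70 = 290
  disc 3: 200 + 50 + 50 = 300
  disc 4: 200 + 40 = 240
  disc 5: 170 = 170
  disc 6: 170 = 170
Every load is within 300 MB, so 6 discs suffice.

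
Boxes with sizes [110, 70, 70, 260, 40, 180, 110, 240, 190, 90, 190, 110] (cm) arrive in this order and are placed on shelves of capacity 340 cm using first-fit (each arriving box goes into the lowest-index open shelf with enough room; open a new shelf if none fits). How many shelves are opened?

  110 → shelf 1 (new)  [load 110/340]
  70 → shelf 1  [load 180/340]
  70 → shelf 1  [load 250/340]
  260 → shelf 2 (new)  [load 260/340]
  40 → shelf 1  [load 290/340]
  180 → shelf 3 (new)  [load 180/340]
  110 → shelf 3  [load 290/340]
  240 → shelf 4 (new)  [load 240/340]
  190 → shelf 5 (new)  [load 190/340]
  90 → shelf 4  [load 330/340]
  190 → shelf 6 (new)  [load 190/340]
  110 → shelf 5  [load 300/340]
6 shelves opened.

6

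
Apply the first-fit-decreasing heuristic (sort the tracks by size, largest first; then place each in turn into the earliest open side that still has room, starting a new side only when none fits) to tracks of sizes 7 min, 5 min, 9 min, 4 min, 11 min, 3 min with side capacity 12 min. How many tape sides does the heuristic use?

4

Sorted descending: 11, 9, 7, 5, 4, 3.
  11 → side 1 (new)  [load 11/12]
  9 → side 2 (new)  [load 9/12]
  7 → side 3 (new)  [load 7/12]
  5 → side 3  [load 12/12]
  4 → side 4 (new)  [load 4/12]
  3 → side 2  [load 12/12]
4 tape sides opened.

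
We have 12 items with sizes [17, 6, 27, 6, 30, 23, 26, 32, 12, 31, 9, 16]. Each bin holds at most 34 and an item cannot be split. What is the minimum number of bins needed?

8

Total = 32 + 31 + 30 + 27 + 26 + 23 + 17 + 16 + 12 + 9 + 6 + 6 = 235.
Lower bound: ⌈235/34⌉ = 7 bins.
A packing using 8 bins:
  bin 1: 32 = 32
  bin 2: 31 = 31
  bin 3: 30 = 30
  bin 4: 27 + 6 = 33
  bin 5: 26 + 6 = 32
  bin 6: 23 + 9 = 32
  bin 7: 17 + 16 = 33
  bin 8: 12 = 12
No arrangement into 7 bins stays within capacity, so 8 is optimal.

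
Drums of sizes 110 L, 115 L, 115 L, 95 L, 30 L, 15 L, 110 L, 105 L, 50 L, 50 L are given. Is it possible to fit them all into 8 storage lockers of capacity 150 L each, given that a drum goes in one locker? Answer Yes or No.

A valid assignment using 7 storage lockers:
  locker 1: 115 + 30 = 145
  locker 2: 115 + 15 = 130
  locker 3: 110 = 110
  locker 4: 110 = 110
  locker 5: 105 = 105
  locker 6: 95 + 50 = 145
  locker 7: 50 = 50
That uses only 7 ≤ 8, so 8 storage lockers are enough.

Yes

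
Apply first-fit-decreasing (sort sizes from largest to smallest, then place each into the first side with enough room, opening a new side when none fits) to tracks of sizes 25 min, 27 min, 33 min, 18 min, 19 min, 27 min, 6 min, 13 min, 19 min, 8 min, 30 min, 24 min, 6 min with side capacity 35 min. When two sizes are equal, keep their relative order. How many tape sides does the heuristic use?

9

Sorted descending: 33, 30, 27, 27, 25, 24, 19, 19, 18, 13, 8, 6, 6.
  33 → side 1 (new)  [load 33/35]
  30 → side 2 (new)  [load 30/35]
  27 → side 3 (new)  [load 27/35]
  27 → side 4 (new)  [load 27/35]
  25 → side 5 (new)  [load 25/35]
  24 → side 6 (new)  [load 24/35]
  19 → side 7 (new)  [load 19/35]
  19 → side 8 (new)  [load 19/35]
  18 → side 9 (new)  [load 18/35]
  13 → side 7  [load 32/35]
  8 → side 3  [load 35/35]
  6 → side 4  [load 33/35]
  6 → side 5  [load 31/35]
9 tape sides opened.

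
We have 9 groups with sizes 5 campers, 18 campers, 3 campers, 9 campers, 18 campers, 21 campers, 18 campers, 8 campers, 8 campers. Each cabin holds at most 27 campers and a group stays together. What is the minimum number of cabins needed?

5

Total = 21 + 18 + 18 + 18 + 9 + 8 + 8 + 5 + 3 = 108 campers.
Lower bound: ⌈108/27⌉ = 4 cabins.
A packing using 5 cabins:
  cabin 1: 21 + 5 = 26
  cabin 2: 18 + 9 = 27
  cabin 3: 18 + 8 = 26
  cabin 4: 18 + 8 = 26
  cabin 5: 3 = 3
No arrangement into 4 cabins stays within capacity, so 5 is optimal.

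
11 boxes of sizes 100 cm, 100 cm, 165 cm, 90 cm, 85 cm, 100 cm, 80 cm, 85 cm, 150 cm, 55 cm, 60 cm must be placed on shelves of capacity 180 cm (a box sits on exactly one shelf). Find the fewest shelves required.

Total = 165 + 150 + 100 + 100 + 100 + 90 + 85 + 85 + 80 + 60 + 55 = 1070 cm.
Lower bound: ⌈1070/180⌉ = 6 shelves.
A packing using 7 shelves:
  shelf 1: 165 = 165
  shelf 2: 150 = 150
  shelf 3: 100 + 80 = 180
  shelf 4: 100 + 60 = 160
  shelf 5: 100 + 55 = 155
  shelf 6: 90 + 85 = 175
  shelf 7: 85 = 85
No arrangement into 6 shelves stays within capacity, so 7 is optimal.

7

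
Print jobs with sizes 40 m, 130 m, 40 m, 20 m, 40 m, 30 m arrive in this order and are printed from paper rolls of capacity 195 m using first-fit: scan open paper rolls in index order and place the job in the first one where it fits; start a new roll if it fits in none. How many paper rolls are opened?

  40 → roll 1 (new)  [load 40/195]
  130 → roll 1  [load 170/195]
  40 → roll 2 (new)  [load 40/195]
  20 → roll 1  [load 190/195]
  40 → roll 2  [load 80/195]
  30 → roll 2  [load 110/195]
2 paper rolls opened.

2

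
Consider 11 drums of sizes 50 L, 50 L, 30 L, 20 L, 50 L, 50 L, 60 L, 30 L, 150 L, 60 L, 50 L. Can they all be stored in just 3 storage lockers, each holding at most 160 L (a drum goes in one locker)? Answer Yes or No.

No

Total = 600 L; ⌈600/160⌉ = 4.
At least 4 storage lockers are required, but only 3 are allowed.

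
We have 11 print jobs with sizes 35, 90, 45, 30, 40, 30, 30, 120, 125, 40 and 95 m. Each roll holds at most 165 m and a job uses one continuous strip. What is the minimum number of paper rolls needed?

Total = 125 + 120 + 95 + 90 + 45 + 40 + 40 + 35 + 30 + 30 + 30 = 680 m.
Lower bound: ⌈680/165⌉ = 5 paper rolls.
A packing using 5 paper rolls:
  roll 1: 125 + 40 = 165
  roll 2: 120 + 45 = 165
  roll 3: 95 + 40 + 30 = 165
  roll 4: 90 + 35 + 30 = 155
  roll 5: 30 = 30
This matches the lower bound, so 5 is optimal.

5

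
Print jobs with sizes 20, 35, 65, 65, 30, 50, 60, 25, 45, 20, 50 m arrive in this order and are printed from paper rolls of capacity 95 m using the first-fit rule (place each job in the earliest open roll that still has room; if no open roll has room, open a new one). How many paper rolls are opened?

6

  20 → roll 1 (new)  [load 20/95]
  35 → roll 1  [load 55/95]
  65 → roll 2 (new)  [load 65/95]
  65 → roll 3 (new)  [load 65/95]
  30 → roll 1  [load 85/95]
  50 → roll 4 (new)  [load 50/95]
  60 → roll 5 (new)  [load 60/95]
  25 → roll 2  [load 90/95]
  45 → roll 4  [load 95/95]
  20 → roll 3  [load 85/95]
  50 → roll 6 (new)  [load 50/95]
6 paper rolls opened.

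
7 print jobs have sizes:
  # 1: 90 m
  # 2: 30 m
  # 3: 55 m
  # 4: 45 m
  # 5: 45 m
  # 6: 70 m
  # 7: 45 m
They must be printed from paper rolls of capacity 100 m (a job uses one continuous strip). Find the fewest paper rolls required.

4

Total = 90 + 70 + 55 + 45 + 45 + 45 + 30 = 380 m.
Lower bound: ⌈380/100⌉ = 4 paper rolls.
A packing using 4 paper rolls:
  roll 1: 90 = 90
  roll 2: 70 + 30 = 100
  roll 3: 55 + 45 = 100
  roll 4: 45 + 45 = 90
This matches the lower bound, so 4 is optimal.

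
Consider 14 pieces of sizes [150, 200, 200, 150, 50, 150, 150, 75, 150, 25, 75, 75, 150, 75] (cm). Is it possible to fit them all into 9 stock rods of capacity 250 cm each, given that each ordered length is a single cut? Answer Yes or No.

Yes

A valid assignment using 8 stock rods:
  stock rod 1: 200 + 50 = 250
  stock rod 2: 200 + 25 = 225
  stock rod 3: 150 + 75 = 225
  stock rod 4: 150 + 75 = 225
  stock rod 5: 150 + 75 = 225
  stock rod 6: 150 + 75 = 225
  stock rod 7: 150 = 150
  stock rod 8: 150 = 150
That uses only 8 ≤ 9, so 9 stock rods are enough.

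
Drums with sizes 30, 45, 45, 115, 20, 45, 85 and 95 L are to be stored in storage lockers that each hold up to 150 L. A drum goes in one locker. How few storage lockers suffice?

Total = 115 + 95 + 85 + 45 + 45 + 45 + 30 + 20 = 480 L.
Lower bound: ⌈480/150⌉ = 4 storage lockers.
A packing using 4 storage lockers:
  locker 1: 115 + 30 = 145
  locker 2: 95 + 45 = 140
  locker 3: 85 + 45 + 20 = 150
  locker 4: 45 = 45
This matches the lower bound, so 4 is optimal.

4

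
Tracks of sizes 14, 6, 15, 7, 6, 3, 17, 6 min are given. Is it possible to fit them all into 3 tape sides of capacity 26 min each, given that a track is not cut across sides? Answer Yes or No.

Yes

A valid assignment using 3 tape sides:
  side 1: 17 + 7 = 24
  side 2: 15 + 6 + 3 = 24
  side 3: 14 + 6 + 6 = 26
Every load is within 26 min, so 3 tape sides suffice.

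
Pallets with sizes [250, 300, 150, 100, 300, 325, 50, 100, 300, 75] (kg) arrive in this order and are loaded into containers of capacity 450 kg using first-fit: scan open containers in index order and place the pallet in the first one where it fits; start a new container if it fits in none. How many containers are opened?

  250 → container 1 (new)  [load 250/450]
  300 → container 2 (new)  [load 300/450]
  150 → container 1  [load 400/450]
  100 → container 2  [load 400/450]
  300 → container 3 (new)  [load 300/450]
  325 → container 4 (new)  [load 325/450]
  50 → container 1  [load 450/450]
  100 → container 3  [load 400/450]
  300 → container 5 (new)  [load 300/450]
  75 → container 4  [load 400/450]
5 containers opened.

5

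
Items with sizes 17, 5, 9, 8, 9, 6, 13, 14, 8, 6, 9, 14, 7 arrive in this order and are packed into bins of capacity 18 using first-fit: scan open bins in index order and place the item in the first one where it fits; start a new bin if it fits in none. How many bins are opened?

  17 → bin 1 (new)  [load 17/18]
  5 → bin 2 (new)  [load 5/18]
  9 → bin 2  [load 14/18]
  8 → bin 3 (new)  [load 8/18]
  9 → bin 3  [load 17/18]
  6 → bin 4 (new)  [load 6/18]
  13 → bin 5 (new)  [load 13/18]
  14 → bin 6 (new)  [load 14/18]
  8 → bin 4  [load 14/18]
  6 → bin 7 (new)  [load 6/18]
  9 → bin 7  [load 15/18]
  14 → bin 8 (new)  [load 14/18]
  7 → bin 9 (new)  [load 7/18]
9 bins opened.

9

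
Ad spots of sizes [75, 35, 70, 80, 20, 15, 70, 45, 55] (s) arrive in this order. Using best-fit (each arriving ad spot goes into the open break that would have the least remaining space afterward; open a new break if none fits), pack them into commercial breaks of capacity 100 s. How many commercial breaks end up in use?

  75 → break 1 (new)  [load 75/100]
  35 → break 2 (new)  [load 35/100]
  70 → break 3 (new)  [load 70/100]
  80 → break 4 (new)  [load 80/100]
  20 → break 4  [load 100/100]
  15 → break 1  [load 90/100]
  70 → break 5 (new)  [load 70/100]
  45 → break 2  [load 80/100]
  55 → break 6 (new)  [load 55/100]
6 commercial breaks opened.

6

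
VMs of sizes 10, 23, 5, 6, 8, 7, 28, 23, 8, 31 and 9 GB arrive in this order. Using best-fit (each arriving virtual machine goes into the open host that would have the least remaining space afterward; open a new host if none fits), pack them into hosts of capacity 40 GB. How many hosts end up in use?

5

  10 → host 1 (new)  [load 10/40]
  23 → host 1  [load 33/40]
  5 → host 1  [load 38/40]
  6 → host 2 (new)  [load 6/40]
  8 → host 2  [load 14/40]
  7 → host 2  [load 21/40]
  28 → host 3 (new)  [load 28/40]
  23 → host 4 (new)  [load 23/40]
  8 → host 3  [load 36/40]
  31 → host 5 (new)  [load 31/40]
  9 → host 5  [load 40/40]
5 hosts opened.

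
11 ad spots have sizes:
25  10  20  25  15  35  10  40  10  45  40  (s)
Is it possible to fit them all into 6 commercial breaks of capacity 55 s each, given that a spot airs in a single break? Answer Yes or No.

Yes

A valid assignment using 6 commercial breaks:
  break 1: 45 + 10 = 55
  break 2: 40 + 15 = 55
  break 3: 40 + 10 = 50
  break 4: 35 + 20 = 55
  break 5: 25 + 25 = 50
  break 6: 10 = 10
Every load is within 55 s, so 6 commercial breaks suffice.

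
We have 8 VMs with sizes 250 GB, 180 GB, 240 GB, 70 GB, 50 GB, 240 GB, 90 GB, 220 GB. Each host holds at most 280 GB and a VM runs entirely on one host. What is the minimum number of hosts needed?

6

Total = 250 + 240 + 240 + 220 + 180 + 90 + 70 + 50 = 1340 GB.
Lower bound: ⌈1340/280⌉ = 5 hosts.
A packing using 6 hosts:
  host 1: 250 = 250
  host 2: 240 = 240
  host 3: 240 = 240
  host 4: 220 + 50 = 270
  host 5: 180 + 90 = 270
  host 6: 70 = 70
No arrangement into 5 hosts stays within capacity, so 6 is optimal.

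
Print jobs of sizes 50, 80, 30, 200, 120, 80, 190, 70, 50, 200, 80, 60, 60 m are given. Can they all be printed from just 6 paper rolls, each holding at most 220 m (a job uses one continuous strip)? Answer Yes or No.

A valid assignment using 6 paper rolls:
  roll 1: 200 = 200
  roll 2: 200 = 200
  roll 3: 190 + 30 = 220
  roll 4: 120 + 50 + 50 = 220
  roll 5: 80 + 80 + 60 = 220
  roll 6: 80 + 70 + 60 = 210
Every load is within 220 m, so 6 paper rolls suffice.

Yes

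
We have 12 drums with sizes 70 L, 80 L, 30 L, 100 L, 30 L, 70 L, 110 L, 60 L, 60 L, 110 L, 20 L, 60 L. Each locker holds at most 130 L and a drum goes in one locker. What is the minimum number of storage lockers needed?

7

Total = 110 + 110 + 100 + 80 + 70 + 70 + 60 + 60 + 60 + 30 + 30 + 20 = 800 L.
Lower bound: ⌈800/130⌉ = 7 storage lockers.
A packing using 7 storage lockers:
  locker 1: 110 + 20 = 130
  locker 2: 110 = 110
  locker 3: 100 + 30 = 130
  locker 4: 80 + 30 = 110
  locker 5: 70 + 60 = 130
  locker 6: 70 + 60 = 130
  locker 7: 60 = 60
This matches the lower bound, so 7 is optimal.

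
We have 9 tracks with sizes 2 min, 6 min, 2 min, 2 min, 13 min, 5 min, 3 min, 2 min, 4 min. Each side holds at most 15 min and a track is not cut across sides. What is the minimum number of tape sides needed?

Total = 13 + 6 + 5 + 4 + 3 + 2 + 2 + 2 + 2 = 39 min.
Lower bound: ⌈39/15⌉ = 3 tape sides.
A packing using 3 tape sides:
  side 1: 13 + 2 = 15
  side 2: 6 + 5 + 4 = 15
  side 3: 3 + 2 + 2 + 2 = 9
This matches the lower bound, so 3 is optimal.

3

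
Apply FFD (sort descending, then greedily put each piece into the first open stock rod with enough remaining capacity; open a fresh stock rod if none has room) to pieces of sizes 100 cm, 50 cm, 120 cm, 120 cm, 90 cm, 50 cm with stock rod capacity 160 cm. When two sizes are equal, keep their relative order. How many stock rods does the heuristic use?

4

Sorted descending: 120, 120, 100, 90, 50, 50.
  120 → stock rod 1 (new)  [load 120/160]
  120 → stock rod 2 (new)  [load 120/160]
  100 → stock rod 3 (new)  [load 100/160]
  90 → stock rod 4 (new)  [load 90/160]
  50 → stock rod 3  [load 150/160]
  50 → stock rod 4  [load 140/160]
4 stock rods opened.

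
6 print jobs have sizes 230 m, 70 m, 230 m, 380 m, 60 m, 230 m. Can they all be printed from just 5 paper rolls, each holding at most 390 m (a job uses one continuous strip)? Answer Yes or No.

Yes

A valid assignment using 4 paper rolls:
  roll 1: 380 = 380
  roll 2: 230 + 70 + 60 = 360
  roll 3: 230 = 230
  roll 4: 230 = 230
That uses only 4 ≤ 5, so 5 paper rolls are enough.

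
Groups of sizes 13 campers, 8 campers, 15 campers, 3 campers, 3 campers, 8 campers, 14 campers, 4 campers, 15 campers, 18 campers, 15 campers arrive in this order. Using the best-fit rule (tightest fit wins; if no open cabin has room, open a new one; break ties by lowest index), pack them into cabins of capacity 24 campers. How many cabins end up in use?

  13 → cabin 1 (new)  [load 13/24]
  8 → cabin 1  [load 21/24]
  15 → cabin 2 (new)  [load 15/24]
  3 → cabin 1  [load 24/24]
  3 → cabin 2  [load 18/24]
  8 → cabin 3 (new)  [load 8/24]
  14 → cabin 3  [load 22/24]
  4 → cabin 2  [load 22/24]
  15 → cabin 4 (new)  [load 15/24]
  18 → cabin 5 (new)  [load 18/24]
  15 → cabin 6 (new)  [load 15/24]
6 cabins opened.

6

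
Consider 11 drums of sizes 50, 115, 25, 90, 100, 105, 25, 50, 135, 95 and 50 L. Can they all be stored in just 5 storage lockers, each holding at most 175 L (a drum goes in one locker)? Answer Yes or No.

No

Total = 840 L; ⌈840/175⌉ = 5.
6 drums each exceed half the capacity and cannot share a locker, forcing at least 6 storage lockers.
At least 6 storage lockers are required, but only 5 are allowed.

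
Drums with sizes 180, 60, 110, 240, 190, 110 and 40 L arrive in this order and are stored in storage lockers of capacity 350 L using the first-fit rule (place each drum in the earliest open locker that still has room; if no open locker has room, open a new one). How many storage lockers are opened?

3

  180 → locker 1 (new)  [load 180/350]
  60 → locker 1  [load 240/350]
  110 → locker 1  [load 350/350]
  240 → locker 2 (new)  [load 240/350]
  190 → locker 3 (new)  [load 190/350]
  110 → locker 2  [load 350/350]
  40 → locker 3  [load 230/350]
3 storage lockers opened.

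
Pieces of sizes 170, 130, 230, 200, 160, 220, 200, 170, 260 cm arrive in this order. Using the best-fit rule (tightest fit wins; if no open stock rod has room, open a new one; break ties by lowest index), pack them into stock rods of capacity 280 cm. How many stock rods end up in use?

  170 → stock rod 1 (new)  [load 170/280]
  130 → stock rod 2 (new)  [load 130/280]
  230 → stock rod 3 (new)  [load 230/280]
  200 → stock rod 4 (new)  [load 200/280]
  160 → stock rod 5 (new)  [load 160/280]
  220 → stock rod 6 (new)  [load 220/280]
  200 → stock rod 7 (new)  [load 200/280]
  170 → stock rod 8 (new)  [load 170/280]
  260 → stock rod 9 (new)  [load 260/280]
9 stock rods opened.

9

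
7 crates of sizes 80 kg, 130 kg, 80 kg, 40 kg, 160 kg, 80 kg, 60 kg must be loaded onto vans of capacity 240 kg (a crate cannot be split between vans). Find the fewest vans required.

Total = 160 + 130 + 80 + 80 + 80 + 60 + 40 = 630 kg.
Lower bound: ⌈630/240⌉ = 3 vans.
A packing using 3 vans:
  van 1: 160 + 80 = 240
  van 2: 130 + 80 = 210
  van 3: 80 + 60 + 40 = 180
This matches the lower bound, so 3 is optimal.

3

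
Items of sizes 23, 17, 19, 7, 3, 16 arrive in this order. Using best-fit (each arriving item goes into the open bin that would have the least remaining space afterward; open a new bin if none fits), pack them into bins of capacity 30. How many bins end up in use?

  23 → bin 1 (new)  [load 23/30]
  17 → bin 2 (new)  [load 17/30]
  19 → bin 3 (new)  [load 19/30]
  7 → bin 1  [load 30/30]
  3 → bin 3  [load 22/30]
  16 → bin 4 (new)  [load 16/30]
4 bins opened.

4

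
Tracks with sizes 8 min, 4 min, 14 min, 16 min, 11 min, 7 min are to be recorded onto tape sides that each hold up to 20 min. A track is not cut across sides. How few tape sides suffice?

Total = 16 + 14 + 11 + 8 + 7 + 4 = 60 min.
Lower bound: ⌈60/20⌉ = 3 tape sides.
A packing using 4 tape sides:
  side 1: 16 + 4 = 20
  side 2: 14 = 14
  side 3: 11 + 8 = 19
  side 4: 7 = 7
No arrangement into 3 tape sides stays within capacity, so 4 is optimal.

4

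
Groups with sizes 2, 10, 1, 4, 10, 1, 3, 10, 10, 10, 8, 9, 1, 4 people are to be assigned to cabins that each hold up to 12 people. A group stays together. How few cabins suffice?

Total = 10 + 10 + 10 + 10 + 10 + 9 + 8 + 4 + 4 + 3 + 2 + 1 + 1 + 1 = 83 people.
Lower bound: ⌈83/12⌉ = 7 cabins.
A packing using 8 cabins:
  cabin 1: 10 + 2 = 12
  cabin 2: 10 + 1 + 1 = 12
  cabin 3: 10 + 1 = 11
  cabin 4: 10 = 10
  cabin 5: 10 = 10
  cabin 6: 9 + 3 = 12
  cabin 7: 8 + 4 = 12
  cabin 8: 4 = 4
No arrangement into 7 cabins stays within capacity, so 8 is optimal.

8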